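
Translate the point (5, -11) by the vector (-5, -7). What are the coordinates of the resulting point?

Translation by (-5, -7) (homogeneous matrix [[1, 0, -5], [0, 1, -7], [0, 0, 1]]):
x' = 5 + -5 = 0
y' = -11 + -7 = -18
Result: (0, -18)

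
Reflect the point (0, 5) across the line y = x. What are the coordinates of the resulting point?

Reflection across line y = x: (0, 5) → (5, 0)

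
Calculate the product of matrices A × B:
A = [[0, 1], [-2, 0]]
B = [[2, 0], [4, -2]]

Matrix multiplication:
C[0][0] = 0×2 + 1×4 = 4
C[0][1] = 0×0 + 1×-2 = -2
C[1][0] = -2×2 + 0×4 = -4
C[1][1] = -2×0 + 0×-2 = 0
Result: [[4, -2], [-4, 0]]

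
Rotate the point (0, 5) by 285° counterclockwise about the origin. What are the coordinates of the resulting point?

Rotation matrix for 285°: [[cos 285°, -sin 285°], [sin 285°, cos 285°]] ≈ [[0.258819, 0.965926], [-0.965926, 0.258819]]
[[0.258819, 0.965926], [-0.965926, 0.258819]] × [0, 5]ᵀ ≈ [4.8296, 1.2941]ᵀ
Result: (4.8296, 1.2941)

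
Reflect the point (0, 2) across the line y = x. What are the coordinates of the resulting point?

Reflection across line y = x: (0, 2) → (2, 0)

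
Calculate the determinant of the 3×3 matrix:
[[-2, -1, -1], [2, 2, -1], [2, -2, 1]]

Expansion along first row:
det = -2·det([[2,-1],[-2,1]]) - -1·det([[2,-1],[2,1]]) + -1·det([[2,2],[2,-2]])
    = -2·(2·1 - -1·-2) - -1·(2·1 - -1·2) + -1·(2·-2 - 2·2)
    = -2·0 - -1·4 + -1·-8
    = 0 + 4 + 8 = 12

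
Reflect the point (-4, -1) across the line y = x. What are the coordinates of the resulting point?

Reflection across line y = x: (-4, -1) → (-1, -4)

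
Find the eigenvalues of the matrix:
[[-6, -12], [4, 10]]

Characteristic equation: det(A - λI) = 0
λ² - (trace)λ + (det) = 0
trace = -6 + 10 = 4, det = (-6)(10) - (-12)(4) = -12
λ² - (4)λ + (-12) = 0
λ = (4 ± √((4)² - 4·(-12))) / 2 = (4 ± √64) / 2
Solving: λ = -2, 6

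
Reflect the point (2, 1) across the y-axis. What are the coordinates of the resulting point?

Reflection across y-axis: (2, 1) → (-2, 1)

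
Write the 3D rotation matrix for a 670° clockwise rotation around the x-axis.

Rotation matrix for clockwise 670° around x-axis:
A clockwise rotation by 670° is a counterclockwise rotation by -670°.
cos(-670°) = 0.6428, sin(-670°) = 0.7660
Result: [[1, 0, 0], [0, 0.6428, -0.7660], [0, 0.7660, 0.6428]]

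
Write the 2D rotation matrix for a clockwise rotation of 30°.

Rotation matrix formula: [[cos θ, -sin θ], [sin θ, cos θ]]
A clockwise rotation by 30° is equivalent to a counterclockwise rotation by -30°.
For θ = -30°:
cos(-30°) = √3/2
sin(-30°) = -1/2
Result: [[√3/2, 1/2], [-1/2, √3/2]]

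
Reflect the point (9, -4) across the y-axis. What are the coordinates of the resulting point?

Reflection across y-axis: (9, -4) → (-9, -4)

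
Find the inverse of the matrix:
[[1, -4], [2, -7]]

For [[a,b],[c,d]], inverse = (1/det)·[[d,-b],[-c,a]]
det = (1)(-7) - (-4)(2) = -7 - -8 = 1
Inverse = [[-7, 4], [-2, 1]]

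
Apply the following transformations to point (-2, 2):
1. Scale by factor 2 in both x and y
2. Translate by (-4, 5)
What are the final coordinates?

Step 1: Scale (-2, 2) by 2 → (-4, 4)
Step 2: Translate by (-4, 5) → (-8, 9)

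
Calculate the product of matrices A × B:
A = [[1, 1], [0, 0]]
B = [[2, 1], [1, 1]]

Matrix multiplication:
C[0][0] = 1×2 + 1×1 = 3
C[0][1] = 1×1 + 1×1 = 2
C[1][0] = 0×2 + 0×1 = 0
C[1][1] = 0×1 + 0×1 = 0
Result: [[3, 2], [0, 0]]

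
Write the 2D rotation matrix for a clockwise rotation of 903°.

Rotation matrix formula: [[cos θ, -sin θ], [sin θ, cos θ]]
A clockwise rotation by 903° is equivalent to a counterclockwise rotation by -903°.
For θ = -903°:
cos(-903°) = -0.9986
sin(-903°) = 0.0523
Result: [[-0.9986, -0.0523], [0.0523, -0.9986]]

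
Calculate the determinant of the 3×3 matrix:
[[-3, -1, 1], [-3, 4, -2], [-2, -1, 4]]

Expansion along first row:
det = -3·det([[4,-2],[-1,4]]) - -1·det([[-3,-2],[-2,4]]) + 1·det([[-3,4],[-2,-1]])
    = -3·(4·4 - -2·-1) - -1·(-3·4 - -2·-2) + 1·(-3·-1 - 4·-2)
    = -3·14 - -1·-16 + 1·11
    = -42 + -16 + 11 = -47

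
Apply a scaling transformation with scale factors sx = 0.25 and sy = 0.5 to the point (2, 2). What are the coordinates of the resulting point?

Scaling matrix:
[[0.25, 0], [0, 0.50]]
Result: (2 × 0.25, 2 × 0.5) = (0.5, 1)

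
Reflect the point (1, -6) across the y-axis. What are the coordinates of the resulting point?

Reflection across y-axis: (1, -6) → (-1, -6)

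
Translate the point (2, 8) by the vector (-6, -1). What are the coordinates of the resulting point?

Translation by (-6, -1) (homogeneous matrix [[1, 0, -6], [0, 1, -1], [0, 0, 1]]):
x' = 2 + -6 = -4
y' = 8 + -1 = 7
Result: (-4, 7)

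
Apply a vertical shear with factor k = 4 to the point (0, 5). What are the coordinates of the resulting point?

Shear matrix for vertical shear with factor k = 4:
[[1, 0], [4, 1]]
Result: (0, 5) → (0, 5)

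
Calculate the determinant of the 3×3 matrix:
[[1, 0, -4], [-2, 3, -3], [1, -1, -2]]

Expansion along first row:
det = 1·det([[3,-3],[-1,-2]]) - 0·det([[-2,-3],[1,-2]]) + -4·det([[-2,3],[1,-1]])
    = 1·(3·-2 - -3·-1) - 0·(-2·-2 - -3·1) + -4·(-2·-1 - 3·1)
    = 1·-9 - 0·7 + -4·-1
    = -9 + 0 + 4 = -5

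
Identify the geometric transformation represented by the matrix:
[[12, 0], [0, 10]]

This matrix represents: non-uniform scaling by sx = 12, sy = 10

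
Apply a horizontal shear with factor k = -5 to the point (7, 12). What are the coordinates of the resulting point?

Shear matrix for horizontal shear with factor k = -5:
[[1, -5], [0, 1]]
Result: (7, 12) → (-53, 12)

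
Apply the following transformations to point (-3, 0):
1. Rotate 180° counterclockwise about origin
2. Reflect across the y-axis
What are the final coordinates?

Step 1: Rotate 180° → (3, 0)
Step 2: Reflect across y-axis → (-3, 0)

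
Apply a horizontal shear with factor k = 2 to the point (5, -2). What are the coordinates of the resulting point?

Shear matrix for horizontal shear with factor k = 2:
[[1, 2], [0, 1]]
Result: (5, -2) → (1, -2)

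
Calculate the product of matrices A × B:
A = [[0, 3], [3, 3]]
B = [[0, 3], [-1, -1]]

Matrix multiplication:
C[0][0] = 0×0 + 3×-1 = -3
C[0][1] = 0×3 + 3×-1 = -3
C[1][0] = 3×0 + 3×-1 = -3
C[1][1] = 3×3 + 3×-1 = 6
Result: [[-3, -3], [-3, 6]]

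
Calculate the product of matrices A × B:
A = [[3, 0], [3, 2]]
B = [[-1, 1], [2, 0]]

Matrix multiplication:
C[0][0] = 3×-1 + 0×2 = -3
C[0][1] = 3×1 + 0×0 = 3
C[1][0] = 3×-1 + 2×2 = 1
C[1][1] = 3×1 + 2×0 = 3
Result: [[-3, 3], [1, 3]]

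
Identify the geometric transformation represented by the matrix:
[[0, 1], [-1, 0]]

This matrix represents: rotation by 270° counterclockwise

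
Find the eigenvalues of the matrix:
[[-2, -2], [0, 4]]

Characteristic equation: det(A - λI) = 0
λ² - (trace)λ + (det) = 0
trace = -2 + 4 = 2, det = (-2)(4) - (-2)(0) = -8
λ² - (2)λ + (-8) = 0
λ = (2 ± √((2)² - 4·(-8))) / 2 = (2 ± √36) / 2
Solving: λ = -2, 4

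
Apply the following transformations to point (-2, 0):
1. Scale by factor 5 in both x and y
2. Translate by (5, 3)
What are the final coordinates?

Step 1: Scale (-2, 0) by 5 → (-10, 0)
Step 2: Translate by (5, 3) → (-5, 3)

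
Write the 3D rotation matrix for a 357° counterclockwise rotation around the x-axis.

Rotation matrix for counterclockwise 357° around x-axis:
cos(357°) = 0.9986, sin(357°) = -0.0523
Result: [[1, 0, 0], [0, 0.9986, 0.0523], [0, -0.0523, 0.9986]]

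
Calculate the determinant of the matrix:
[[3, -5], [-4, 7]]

For a 2×2 matrix [[a, b], [c, d]], det = ad - bc
det = (3)(7) - (-5)(-4) = 21 - 20 = 1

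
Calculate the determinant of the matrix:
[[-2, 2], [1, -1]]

For a 2×2 matrix [[a, b], [c, d]], det = ad - bc
det = (-2)(-1) - (2)(1) = 2 - 2 = 0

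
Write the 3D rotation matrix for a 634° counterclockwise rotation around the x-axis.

Rotation matrix for counterclockwise 634° around x-axis:
cos(634°) = 0.0698, sin(634°) = -0.9976
Result: [[1, 0, 0], [0, 0.0698, 0.9976], [0, -0.9976, 0.0698]]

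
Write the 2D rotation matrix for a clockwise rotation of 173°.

Rotation matrix formula: [[cos θ, -sin θ], [sin θ, cos θ]]
A clockwise rotation by 173° is equivalent to a counterclockwise rotation by -173°.
For θ = -173°:
cos(-173°) = -0.9925
sin(-173°) = -0.1219
Result: [[-0.9925, 0.1219], [-0.1219, -0.9925]]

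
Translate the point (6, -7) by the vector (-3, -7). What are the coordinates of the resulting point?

Translation by (-3, -7) (homogeneous matrix [[1, 0, -3], [0, 1, -7], [0, 0, 1]]):
x' = 6 + -3 = 3
y' = -7 + -7 = -14
Result: (3, -14)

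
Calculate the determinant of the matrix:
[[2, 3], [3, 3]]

For a 2×2 matrix [[a, b], [c, d]], det = ad - bc
det = (2)(3) - (3)(3) = 6 - 9 = -3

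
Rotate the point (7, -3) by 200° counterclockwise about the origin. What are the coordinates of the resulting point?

Rotation matrix for 200°: [[cos 200°, -sin 200°], [sin 200°, cos 200°]] ≈ [[-0.939693, 0.342020], [-0.342020, -0.939693]]
[[-0.939693, 0.342020], [-0.342020, -0.939693]] × [7, -3]ᵀ ≈ [-7.6039, 0.4249]ᵀ
Result: (-7.6039, 0.4249)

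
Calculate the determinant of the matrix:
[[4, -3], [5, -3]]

For a 2×2 matrix [[a, b], [c, d]], det = ad - bc
det = (4)(-3) - (-3)(5) = -12 - -15 = 3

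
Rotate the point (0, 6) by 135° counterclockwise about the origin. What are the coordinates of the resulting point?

Rotation matrix for 135°: [[cos 135°, -sin 135°], [sin 135°, cos 135°]] ≈ [[-0.707107, -0.707107], [0.707107, -0.707107]]
[[-0.707107, -0.707107], [0.707107, -0.707107]] × [0, 6]ᵀ ≈ [-4.2426, -4.2426]ᵀ
Result: (-4.2426, -4.2426)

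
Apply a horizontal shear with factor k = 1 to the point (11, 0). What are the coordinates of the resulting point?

Shear matrix for horizontal shear with factor k = 1:
[[1, 1], [0, 1]]
Result: (11, 0) → (11, 0)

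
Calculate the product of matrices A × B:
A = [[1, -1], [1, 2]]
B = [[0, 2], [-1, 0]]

Matrix multiplication:
C[0][0] = 1×0 + -1×-1 = 1
C[0][1] = 1×2 + -1×0 = 2
C[1][0] = 1×0 + 2×-1 = -2
C[1][1] = 1×2 + 2×0 = 2
Result: [[1, 2], [-2, 2]]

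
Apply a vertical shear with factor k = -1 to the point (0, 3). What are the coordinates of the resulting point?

Shear matrix for vertical shear with factor k = -1:
[[1, 0], [-1, 1]]
Result: (0, 3) → (0, 3)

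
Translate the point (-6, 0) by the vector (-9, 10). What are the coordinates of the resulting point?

Translation by (-9, 10) (homogeneous matrix [[1, 0, -9], [0, 1, 10], [0, 0, 1]]):
x' = -6 + -9 = -15
y' = 0 + 10 = 10
Result: (-15, 10)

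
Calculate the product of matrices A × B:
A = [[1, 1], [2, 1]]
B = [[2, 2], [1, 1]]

Matrix multiplication:
C[0][0] = 1×2 + 1×1 = 3
C[0][1] = 1×2 + 1×1 = 3
C[1][0] = 2×2 + 1×1 = 5
C[1][1] = 2×2 + 1×1 = 5
Result: [[3, 3], [5, 5]]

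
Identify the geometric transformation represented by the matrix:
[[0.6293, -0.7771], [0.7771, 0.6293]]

This matrix represents: rotation by 51° counterclockwise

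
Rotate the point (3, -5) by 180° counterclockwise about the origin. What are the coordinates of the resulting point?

Rotation matrix for 180°: [[cos 180°, -sin 180°], [sin 180°, cos 180°]] = [[-1, 0], [0, -1]]
[[-1, 0], [0, -1]] × [3, -5]ᵀ = [-3, 5]ᵀ
Result: (-3, 5)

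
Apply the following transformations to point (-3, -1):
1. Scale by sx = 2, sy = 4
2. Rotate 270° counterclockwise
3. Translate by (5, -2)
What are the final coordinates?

Step 1: Scale → (-6, -4)
Step 2: Rotate 270° → (-4, 6)
Step 3: Translate → (1, 4)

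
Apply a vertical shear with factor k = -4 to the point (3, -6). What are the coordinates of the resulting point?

Shear matrix for vertical shear with factor k = -4:
[[1, 0], [-4, 1]]
Result: (3, -6) → (3, -18)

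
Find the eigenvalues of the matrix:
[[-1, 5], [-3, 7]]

Characteristic equation: det(A - λI) = 0
λ² - (trace)λ + (det) = 0
trace = -1 + 7 = 6, det = (-1)(7) - (5)(-3) = 8
λ² - (6)λ + (8) = 0
λ = (6 ± √((6)² - 4·(8))) / 2 = (6 ± √4) / 2
Solving: λ = 2, 4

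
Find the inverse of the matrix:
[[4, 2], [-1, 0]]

For [[a,b],[c,d]], inverse = (1/det)·[[d,-b],[-c,a]]
det = (4)(0) - (2)(-1) = 0 - -2 = 2
Inverse = (1/2)·[[0, -2], [1, 4]]
= [[0, -1], [1/2, 2]]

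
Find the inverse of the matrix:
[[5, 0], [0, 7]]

For [[a,b],[c,d]], inverse = (1/det)·[[d,-b],[-c,a]]
det = (5)(7) - (0)(0) = 35 - 0 = 35
Inverse = (1/35)·[[7, 0], [0, 5]]
= [[1/5, 0], [0, 1/7]]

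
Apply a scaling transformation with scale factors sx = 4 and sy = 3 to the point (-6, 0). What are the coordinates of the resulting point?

Scaling matrix:
[[4, 0], [0, 3]]
Result: (-6 × 4, 0 × 3) = (-24, 0)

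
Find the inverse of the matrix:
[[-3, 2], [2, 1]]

For [[a,b],[c,d]], inverse = (1/det)·[[d,-b],[-c,a]]
det = (-3)(1) - (2)(2) = -3 - 4 = -7
Inverse = (1/-7)·[[1, -2], [-2, -3]]
= [[-1/7, 2/7], [2/7, 3/7]]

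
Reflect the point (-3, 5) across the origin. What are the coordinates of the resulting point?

Reflection across origin: (-3, 5) → (3, -5)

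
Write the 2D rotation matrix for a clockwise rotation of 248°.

Rotation matrix formula: [[cos θ, -sin θ], [sin θ, cos θ]]
A clockwise rotation by 248° is equivalent to a counterclockwise rotation by -248°.
For θ = -248°:
cos(-248°) = -0.3746
sin(-248°) = 0.9272
Result: [[-0.3746, -0.9272], [0.9272, -0.3746]]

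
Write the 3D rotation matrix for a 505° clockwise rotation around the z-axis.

Rotation matrix for clockwise 505° around z-axis:
A clockwise rotation by 505° is a counterclockwise rotation by -505°.
cos(-505°) = -0.8192, sin(-505°) = -0.5736
Result: [[-0.8192, 0.5736, 0], [-0.5736, -0.8192, 0], [0, 0, 1]]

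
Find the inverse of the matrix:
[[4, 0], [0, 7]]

For [[a,b],[c,d]], inverse = (1/det)·[[d,-b],[-c,a]]
det = (4)(7) - (0)(0) = 28 - 0 = 28
Inverse = (1/28)·[[7, 0], [0, 4]]
= [[1/4, 0], [0, 1/7]]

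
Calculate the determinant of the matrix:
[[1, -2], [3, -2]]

For a 2×2 matrix [[a, b], [c, d]], det = ad - bc
det = (1)(-2) - (-2)(3) = -2 - -6 = 4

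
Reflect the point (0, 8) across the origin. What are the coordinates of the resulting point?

Reflection across origin: (0, 8) → (0, -8)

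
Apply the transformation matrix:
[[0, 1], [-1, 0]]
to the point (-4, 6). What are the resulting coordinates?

Matrix multiplication:
[[0, 1], [-1, 0]] × [-4, 6]ᵀ
= [(0)(-4) + (1)(6), (-1)(-4) + (0)(6)]ᵀ
= [6, 4]ᵀ
Result: (6, 4)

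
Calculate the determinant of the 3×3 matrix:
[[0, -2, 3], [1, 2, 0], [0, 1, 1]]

Expansion along first row:
det = 0·det([[2,0],[1,1]]) - -2·det([[1,0],[0,1]]) + 3·det([[1,2],[0,1]])
    = 0·(2·1 - 0·1) - -2·(1·1 - 0·0) + 3·(1·1 - 2·0)
    = 0·2 - -2·1 + 3·1
    = 0 + 2 + 3 = 5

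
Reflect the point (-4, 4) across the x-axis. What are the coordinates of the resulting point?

Reflection across x-axis: (-4, 4) → (-4, -4)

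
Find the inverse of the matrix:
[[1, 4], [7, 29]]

For [[a,b],[c,d]], inverse = (1/det)·[[d,-b],[-c,a]]
det = (1)(29) - (4)(7) = 29 - 28 = 1
Inverse = [[29, -4], [-7, 1]]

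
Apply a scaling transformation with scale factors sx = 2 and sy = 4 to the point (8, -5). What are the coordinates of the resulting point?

Scaling matrix:
[[2, 0], [0, 4]]
Result: (8 × 2, -5 × 4) = (16, -20)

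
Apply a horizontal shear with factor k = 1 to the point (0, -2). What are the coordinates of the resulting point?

Shear matrix for horizontal shear with factor k = 1:
[[1, 1], [0, 1]]
Result: (0, -2) → (-2, -2)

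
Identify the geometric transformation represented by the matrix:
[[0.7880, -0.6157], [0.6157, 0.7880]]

This matrix represents: rotation by 38° counterclockwise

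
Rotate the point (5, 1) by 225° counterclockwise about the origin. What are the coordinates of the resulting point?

Rotation matrix for 225°: [[cos 225°, -sin 225°], [sin 225°, cos 225°]] ≈ [[-0.707107, 0.707107], [-0.707107, -0.707107]]
[[-0.707107, 0.707107], [-0.707107, -0.707107]] × [5, 1]ᵀ ≈ [-2.8284, -4.2426]ᵀ
Result: (-2.8284, -4.2426)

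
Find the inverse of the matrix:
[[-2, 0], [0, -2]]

For [[a,b],[c,d]], inverse = (1/det)·[[d,-b],[-c,a]]
det = (-2)(-2) - (0)(0) = 4 - 0 = 4
Inverse = (1/4)·[[-2, 0], [0, -2]]
= [[-1/2, 0], [0, -1/2]]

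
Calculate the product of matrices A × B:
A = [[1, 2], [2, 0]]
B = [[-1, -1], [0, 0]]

Matrix multiplication:
C[0][0] = 1×-1 + 2×0 = -1
C[0][1] = 1×-1 + 2×0 = -1
C[1][0] = 2×-1 + 0×0 = -2
C[1][1] = 2×-1 + 0×0 = -2
Result: [[-1, -1], [-2, -2]]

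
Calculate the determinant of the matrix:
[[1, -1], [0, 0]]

For a 2×2 matrix [[a, b], [c, d]], det = ad - bc
det = (1)(0) - (-1)(0) = 0 - 0 = 0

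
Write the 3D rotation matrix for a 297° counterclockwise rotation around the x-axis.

Rotation matrix for counterclockwise 297° around x-axis:
cos(297°) = 0.4540, sin(297°) = -0.8910
Result: [[1, 0, 0], [0, 0.4540, 0.8910], [0, -0.8910, 0.4540]]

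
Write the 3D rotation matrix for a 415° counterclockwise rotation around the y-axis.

Rotation matrix for counterclockwise 415° around y-axis:
cos(415°) = 0.5736, sin(415°) = 0.8192
Result: [[0.5736, 0, 0.8192], [0, 1, 0], [-0.8192, 0, 0.5736]]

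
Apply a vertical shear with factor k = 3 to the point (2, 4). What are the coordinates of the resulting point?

Shear matrix for vertical shear with factor k = 3:
[[1, 0], [3, 1]]
Result: (2, 4) → (2, 10)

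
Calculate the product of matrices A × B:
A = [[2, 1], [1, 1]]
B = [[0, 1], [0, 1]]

Matrix multiplication:
C[0][0] = 2×0 + 1×0 = 0
C[0][1] = 2×1 + 1×1 = 3
C[1][0] = 1×0 + 1×0 = 0
C[1][1] = 1×1 + 1×1 = 2
Result: [[0, 3], [0, 2]]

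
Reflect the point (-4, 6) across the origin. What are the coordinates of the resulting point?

Reflection across origin: (-4, 6) → (4, -6)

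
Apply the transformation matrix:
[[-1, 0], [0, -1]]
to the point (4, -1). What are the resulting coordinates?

Matrix multiplication:
[[-1, 0], [0, -1]] × [4, -1]ᵀ
= [(-1)(4) + (0)(-1), (0)(4) + (-1)(-1)]ᵀ
= [-4, 1]ᵀ
Result: (-4, 1)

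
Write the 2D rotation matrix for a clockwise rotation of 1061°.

Rotation matrix formula: [[cos θ, -sin θ], [sin θ, cos θ]]
A clockwise rotation by 1061° is equivalent to a counterclockwise rotation by -1061°.
For θ = -1061°:
cos(-1061°) = 0.9455
sin(-1061°) = 0.3256
Result: [[0.9455, -0.3256], [0.3256, 0.9455]]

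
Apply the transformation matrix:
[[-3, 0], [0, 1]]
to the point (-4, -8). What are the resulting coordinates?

Matrix multiplication:
[[-3, 0], [0, 1]] × [-4, -8]ᵀ
= [(-3)(-4) + (0)(-8), (0)(-4) + (1)(-8)]ᵀ
= [12, -8]ᵀ
Result: (12, -8)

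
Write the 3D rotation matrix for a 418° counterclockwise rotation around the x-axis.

Rotation matrix for counterclockwise 418° around x-axis:
cos(418°) = 0.5299, sin(418°) = 0.8480
Result: [[1, 0, 0], [0, 0.5299, -0.8480], [0, 0.8480, 0.5299]]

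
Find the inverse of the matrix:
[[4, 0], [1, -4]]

For [[a,b],[c,d]], inverse = (1/det)·[[d,-b],[-c,a]]
det = (4)(-4) - (0)(1) = -16 - 0 = -16
Inverse = (1/-16)·[[-4, 0], [-1, 4]]
= [[1/4, 0], [1/16, -1/4]]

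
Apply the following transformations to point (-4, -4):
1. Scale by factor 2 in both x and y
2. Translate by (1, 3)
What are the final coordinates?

Step 1: Scale (-4, -4) by 2 → (-8, -8)
Step 2: Translate by (1, 3) → (-7, -5)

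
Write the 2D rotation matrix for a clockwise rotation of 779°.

Rotation matrix formula: [[cos θ, -sin θ], [sin θ, cos θ]]
A clockwise rotation by 779° is equivalent to a counterclockwise rotation by -779°.
For θ = -779°:
cos(-779°) = 0.5150
sin(-779°) = -0.8572
Result: [[0.5150, 0.8572], [-0.8572, 0.5150]]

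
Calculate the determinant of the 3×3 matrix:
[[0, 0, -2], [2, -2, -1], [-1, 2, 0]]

Expansion along first row:
det = 0·det([[-2,-1],[2,0]]) - 0·det([[2,-1],[-1,0]]) + -2·det([[2,-2],[-1,2]])
    = 0·(-2·0 - -1·2) - 0·(2·0 - -1·-1) + -2·(2·2 - -2·-1)
    = 0·2 - 0·-1 + -2·2
    = 0 + 0 + -4 = -4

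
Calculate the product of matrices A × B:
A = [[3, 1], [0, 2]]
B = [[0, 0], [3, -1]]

Matrix multiplication:
C[0][0] = 3×0 + 1×3 = 3
C[0][1] = 3×0 + 1×-1 = -1
C[1][0] = 0×0 + 2×3 = 6
C[1][1] = 0×0 + 2×-1 = -2
Result: [[3, -1], [6, -2]]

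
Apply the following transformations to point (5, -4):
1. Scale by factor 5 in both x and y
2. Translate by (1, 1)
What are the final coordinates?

Step 1: Scale (5, -4) by 5 → (25, -20)
Step 2: Translate by (1, 1) → (26, -19)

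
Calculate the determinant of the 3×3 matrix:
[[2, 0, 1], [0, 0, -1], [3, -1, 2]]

Expansion along first row:
det = 2·det([[0,-1],[-1,2]]) - 0·det([[0,-1],[3,2]]) + 1·det([[0,0],[3,-1]])
    = 2·(0·2 - -1·-1) - 0·(0·2 - -1·3) + 1·(0·-1 - 0·3)
    = 2·-1 - 0·3 + 1·0
    = -2 + 0 + 0 = -2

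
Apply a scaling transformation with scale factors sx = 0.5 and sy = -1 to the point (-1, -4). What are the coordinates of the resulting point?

Scaling matrix:
[[0.50, 0], [0, -1]]
Result: (-1 × 0.5, -4 × -1) = (-0.5, 4)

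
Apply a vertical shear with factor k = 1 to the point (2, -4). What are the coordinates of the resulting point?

Shear matrix for vertical shear with factor k = 1:
[[1, 0], [1, 1]]
Result: (2, -4) → (2, -2)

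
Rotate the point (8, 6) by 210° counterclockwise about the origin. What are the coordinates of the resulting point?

Rotation matrix for 210°: [[cos 210°, -sin 210°], [sin 210°, cos 210°]] ≈ [[-0.866025, 0.500000], [-0.500000, -0.866025]]
[[-0.866025, 0.500000], [-0.500000, -0.866025]] × [8, 6]ᵀ ≈ [-3.9282, -9.1962]ᵀ
Result: (-3.9282, -9.1962)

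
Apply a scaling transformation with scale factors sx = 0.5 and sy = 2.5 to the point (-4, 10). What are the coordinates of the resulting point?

Scaling matrix:
[[0.50, 0], [0, 2.50]]
Result: (-4 × 0.5, 10 × 2.5) = (-2, 25)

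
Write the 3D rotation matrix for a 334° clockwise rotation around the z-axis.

Rotation matrix for clockwise 334° around z-axis:
A clockwise rotation by 334° is a counterclockwise rotation by -334°.
cos(-334°) = 0.8988, sin(-334°) = 0.4384
Result: [[0.8988, -0.4384, 0], [0.4384, 0.8988, 0], [0, 0, 1]]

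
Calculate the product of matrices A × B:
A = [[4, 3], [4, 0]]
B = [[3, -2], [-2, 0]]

Matrix multiplication:
C[0][0] = 4×3 + 3×-2 = 6
C[0][1] = 4×-2 + 3×0 = -8
C[1][0] = 4×3 + 0×-2 = 12
C[1][1] = 4×-2 + 0×0 = -8
Result: [[6, -8], [12, -8]]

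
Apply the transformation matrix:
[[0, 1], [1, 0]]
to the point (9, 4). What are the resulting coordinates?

Matrix multiplication:
[[0, 1], [1, 0]] × [9, 4]ᵀ
= [(0)(9) + (1)(4), (1)(9) + (0)(4)]ᵀ
= [4, 9]ᵀ
Result: (4, 9)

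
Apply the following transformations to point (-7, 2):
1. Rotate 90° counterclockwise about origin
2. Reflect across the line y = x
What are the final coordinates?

Step 1: Rotate 90° → (-2, -7)
Step 2: Reflect across line y = x → (-7, -2)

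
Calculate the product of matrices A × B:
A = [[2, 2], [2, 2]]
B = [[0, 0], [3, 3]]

Matrix multiplication:
C[0][0] = 2×0 + 2×3 = 6
C[0][1] = 2×0 + 2×3 = 6
C[1][0] = 2×0 + 2×3 = 6
C[1][1] = 2×0 + 2×3 = 6
Result: [[6, 6], [6, 6]]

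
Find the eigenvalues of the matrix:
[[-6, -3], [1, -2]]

Characteristic equation: det(A - λI) = 0
λ² - (trace)λ + (det) = 0
trace = -6 + -2 = -8, det = (-6)(-2) - (-3)(1) = 15
λ² - (-8)λ + (15) = 0
λ = (-8 ± √((-8)² - 4·(15))) / 2 = (-8 ± √4) / 2
Solving: λ = -5, -3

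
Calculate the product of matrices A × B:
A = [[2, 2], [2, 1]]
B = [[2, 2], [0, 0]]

Matrix multiplication:
C[0][0] = 2×2 + 2×0 = 4
C[0][1] = 2×2 + 2×0 = 4
C[1][0] = 2×2 + 1×0 = 4
C[1][1] = 2×2 + 1×0 = 4
Result: [[4, 4], [4, 4]]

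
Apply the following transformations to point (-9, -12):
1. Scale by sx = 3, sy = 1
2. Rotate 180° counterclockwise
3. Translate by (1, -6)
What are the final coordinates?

Step 1: Scale → (-27, -12)
Step 2: Rotate 180° → (27, 12)
Step 3: Translate → (28, 6)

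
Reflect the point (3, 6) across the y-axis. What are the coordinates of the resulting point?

Reflection across y-axis: (3, 6) → (-3, 6)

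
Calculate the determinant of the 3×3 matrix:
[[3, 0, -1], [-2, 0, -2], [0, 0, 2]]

Expansion along first row:
det = 3·det([[0,-2],[0,2]]) - 0·det([[-2,-2],[0,2]]) + -1·det([[-2,0],[0,0]])
    = 3·(0·2 - -2·0) - 0·(-2·2 - -2·0) + -1·(-2·0 - 0·0)
    = 3·0 - 0·-4 + -1·0
    = 0 + 0 + 0 = 0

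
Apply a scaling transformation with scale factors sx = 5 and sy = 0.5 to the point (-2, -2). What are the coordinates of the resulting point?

Scaling matrix:
[[5, 0], [0, 0.50]]
Result: (-2 × 5, -2 × 0.5) = (-10, -1)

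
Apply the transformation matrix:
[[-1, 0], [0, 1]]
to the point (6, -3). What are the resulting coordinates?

Matrix multiplication:
[[-1, 0], [0, 1]] × [6, -3]ᵀ
= [(-1)(6) + (0)(-3), (0)(6) + (1)(-3)]ᵀ
= [-6, -3]ᵀ
Result: (-6, -3)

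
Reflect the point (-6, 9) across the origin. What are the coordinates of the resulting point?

Reflection across origin: (-6, 9) → (6, -9)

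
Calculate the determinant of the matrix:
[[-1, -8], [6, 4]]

For a 2×2 matrix [[a, b], [c, d]], det = ad - bc
det = (-1)(4) - (-8)(6) = -4 - -48 = 44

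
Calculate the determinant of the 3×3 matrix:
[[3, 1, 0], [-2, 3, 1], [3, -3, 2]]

Expansion along first row:
det = 3·det([[3,1],[-3,2]]) - 1·det([[-2,1],[3,2]]) + 0·det([[-2,3],[3,-3]])
    = 3·(3·2 - 1·-3) - 1·(-2·2 - 1·3) + 0·(-2·-3 - 3·3)
    = 3·9 - 1·-7 + 0·-3
    = 27 + 7 + 0 = 34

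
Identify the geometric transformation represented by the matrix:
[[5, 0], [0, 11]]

This matrix represents: non-uniform scaling by sx = 5, sy = 11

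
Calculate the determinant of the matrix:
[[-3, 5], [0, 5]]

For a 2×2 matrix [[a, b], [c, d]], det = ad - bc
det = (-3)(5) - (5)(0) = -15 - 0 = -15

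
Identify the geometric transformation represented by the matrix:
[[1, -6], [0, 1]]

This matrix represents: horizontal shear with factor -6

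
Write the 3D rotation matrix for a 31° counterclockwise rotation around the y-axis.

Rotation matrix for counterclockwise 31° around y-axis:
cos(31°) = 0.8572, sin(31°) = 0.5150
Result: [[0.8572, 0, 0.5150], [0, 1, 0], [-0.5150, 0, 0.8572]]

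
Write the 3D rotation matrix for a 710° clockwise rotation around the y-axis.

Rotation matrix for clockwise 710° around y-axis:
A clockwise rotation by 710° is a counterclockwise rotation by -710°.
cos(-710°) = 0.9848, sin(-710°) = 0.1736
Result: [[0.9848, 0, 0.1736], [0, 1, 0], [-0.1736, 0, 0.9848]]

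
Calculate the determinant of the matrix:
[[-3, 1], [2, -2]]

For a 2×2 matrix [[a, b], [c, d]], det = ad - bc
det = (-3)(-2) - (1)(2) = 6 - 2 = 4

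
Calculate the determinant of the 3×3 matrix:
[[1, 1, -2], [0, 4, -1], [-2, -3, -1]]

Expansion along first row:
det = 1·det([[4,-1],[-3,-1]]) - 1·det([[0,-1],[-2,-1]]) + -2·det([[0,4],[-2,-3]])
    = 1·(4·-1 - -1·-3) - 1·(0·-1 - -1·-2) + -2·(0·-3 - 4·-2)
    = 1·-7 - 1·-2 + -2·8
    = -7 + 2 + -16 = -21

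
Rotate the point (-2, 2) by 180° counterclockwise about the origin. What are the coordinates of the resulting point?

Rotation matrix for 180°: [[cos 180°, -sin 180°], [sin 180°, cos 180°]] = [[-1, 0], [0, -1]]
[[-1, 0], [0, -1]] × [-2, 2]ᵀ = [2, -2]ᵀ
Result: (2, -2)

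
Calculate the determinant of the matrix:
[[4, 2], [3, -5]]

For a 2×2 matrix [[a, b], [c, d]], det = ad - bc
det = (4)(-5) - (2)(3) = -20 - 6 = -26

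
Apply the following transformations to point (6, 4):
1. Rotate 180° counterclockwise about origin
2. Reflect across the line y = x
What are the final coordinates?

Step 1: Rotate 180° → (-6, -4)
Step 2: Reflect across line y = x → (-4, -6)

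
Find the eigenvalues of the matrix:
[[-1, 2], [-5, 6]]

Characteristic equation: det(A - λI) = 0
λ² - (trace)λ + (det) = 0
trace = -1 + 6 = 5, det = (-1)(6) - (2)(-5) = 4
λ² - (5)λ + (4) = 0
λ = (5 ± √((5)² - 4·(4))) / 2 = (5 ± √9) / 2
Solving: λ = 1, 4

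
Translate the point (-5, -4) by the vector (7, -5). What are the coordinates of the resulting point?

Translation by (7, -5) (homogeneous matrix [[1, 0, 7], [0, 1, -5], [0, 0, 1]]):
x' = -5 + 7 = 2
y' = -4 + -5 = -9
Result: (2, -9)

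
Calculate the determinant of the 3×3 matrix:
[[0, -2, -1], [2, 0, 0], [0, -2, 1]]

Expansion along first row:
det = 0·det([[0,0],[-2,1]]) - -2·det([[2,0],[0,1]]) + -1·det([[2,0],[0,-2]])
    = 0·(0·1 - 0·-2) - -2·(2·1 - 0·0) + -1·(2·-2 - 0·0)
    = 0·0 - -2·2 + -1·-4
    = 0 + 4 + 4 = 8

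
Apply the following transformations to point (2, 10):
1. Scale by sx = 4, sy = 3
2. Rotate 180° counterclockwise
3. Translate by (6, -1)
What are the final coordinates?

Step 1: Scale → (8, 30)
Step 2: Rotate 180° → (-8, -30)
Step 3: Translate → (-2, -31)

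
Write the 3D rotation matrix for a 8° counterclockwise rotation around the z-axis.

Rotation matrix for counterclockwise 8° around z-axis:
cos(8°) = 0.9903, sin(8°) = 0.1392
Result: [[0.9903, -0.1392, 0], [0.1392, 0.9903, 0], [0, 0, 1]]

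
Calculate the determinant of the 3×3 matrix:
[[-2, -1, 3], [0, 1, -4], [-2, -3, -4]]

Expansion along first row:
det = -2·det([[1,-4],[-3,-4]]) - -1·det([[0,-4],[-2,-4]]) + 3·det([[0,1],[-2,-3]])
    = -2·(1·-4 - -4·-3) - -1·(0·-4 - -4·-2) + 3·(0·-3 - 1·-2)
    = -2·-16 - -1·-8 + 3·2
    = 32 + -8 + 6 = 30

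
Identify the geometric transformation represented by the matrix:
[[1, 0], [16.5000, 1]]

This matrix represents: vertical shear with factor 16.5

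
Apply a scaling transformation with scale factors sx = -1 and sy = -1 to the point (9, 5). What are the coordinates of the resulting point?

Scaling matrix:
[[-1, 0], [0, -1]]
Result: (9 × -1, 5 × -1) = (-9, -5)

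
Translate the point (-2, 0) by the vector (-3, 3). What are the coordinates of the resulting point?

Translation by (-3, 3) (homogeneous matrix [[1, 0, -3], [0, 1, 3], [0, 0, 1]]):
x' = -2 + -3 = -5
y' = 0 + 3 = 3
Result: (-5, 3)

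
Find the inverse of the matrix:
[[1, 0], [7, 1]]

For [[a,b],[c,d]], inverse = (1/det)·[[d,-b],[-c,a]]
det = (1)(1) - (0)(7) = 1 - 0 = 1
Inverse = [[1, 0], [-7, 1]]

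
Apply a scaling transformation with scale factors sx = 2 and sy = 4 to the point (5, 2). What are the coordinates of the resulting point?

Scaling matrix:
[[2, 0], [0, 4]]
Result: (5 × 2, 2 × 4) = (10, 8)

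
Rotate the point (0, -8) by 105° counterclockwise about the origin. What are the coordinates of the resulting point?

Rotation matrix for 105°: [[cos 105°, -sin 105°], [sin 105°, cos 105°]] ≈ [[-0.258819, -0.965926], [0.965926, -0.258819]]
[[-0.258819, -0.965926], [0.965926, -0.258819]] × [0, -8]ᵀ ≈ [7.7274, 2.0706]ᵀ
Result: (7.7274, 2.0706)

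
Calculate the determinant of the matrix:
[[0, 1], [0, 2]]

For a 2×2 matrix [[a, b], [c, d]], det = ad - bc
det = (0)(2) - (1)(0) = 0 - 0 = 0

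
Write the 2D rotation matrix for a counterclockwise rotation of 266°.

Rotation matrix formula: [[cos θ, -sin θ], [sin θ, cos θ]]
For θ = 266°:
cos(266°) = -0.0698
sin(266°) = -0.9976
Result: [[-0.0698, 0.9976], [-0.9976, -0.0698]]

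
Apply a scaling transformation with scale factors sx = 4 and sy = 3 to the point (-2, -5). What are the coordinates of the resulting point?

Scaling matrix:
[[4, 0], [0, 3]]
Result: (-2 × 4, -5 × 3) = (-8, -15)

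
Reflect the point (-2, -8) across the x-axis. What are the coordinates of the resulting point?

Reflection across x-axis: (-2, -8) → (-2, 8)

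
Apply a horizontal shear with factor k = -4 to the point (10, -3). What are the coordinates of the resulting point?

Shear matrix for horizontal shear with factor k = -4:
[[1, -4], [0, 1]]
Result: (10, -3) → (22, -3)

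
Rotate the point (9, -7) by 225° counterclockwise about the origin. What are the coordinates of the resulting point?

Rotation matrix for 225°: [[cos 225°, -sin 225°], [sin 225°, cos 225°]] ≈ [[-0.707107, 0.707107], [-0.707107, -0.707107]]
[[-0.707107, 0.707107], [-0.707107, -0.707107]] × [9, -7]ᵀ ≈ [-11.3137, -1.4142]ᵀ
Result: (-11.3137, -1.4142)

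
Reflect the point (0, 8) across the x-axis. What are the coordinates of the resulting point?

Reflection across x-axis: (0, 8) → (0, -8)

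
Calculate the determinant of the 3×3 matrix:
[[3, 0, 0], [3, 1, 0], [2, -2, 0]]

Expansion along first row:
det = 3·det([[1,0],[-2,0]]) - 0·det([[3,0],[2,0]]) + 0·det([[3,1],[2,-2]])
    = 3·(1·0 - 0·-2) - 0·(3·0 - 0·2) + 0·(3·-2 - 1·2)
    = 3·0 - 0·0 + 0·-8
    = 0 + 0 + 0 = 0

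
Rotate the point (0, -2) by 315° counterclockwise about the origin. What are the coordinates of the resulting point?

Rotation matrix for 315°: [[cos 315°, -sin 315°], [sin 315°, cos 315°]] ≈ [[0.707107, 0.707107], [-0.707107, 0.707107]]
[[0.707107, 0.707107], [-0.707107, 0.707107]] × [0, -2]ᵀ ≈ [-1.4142, -1.4142]ᵀ
Result: (-1.4142, -1.4142)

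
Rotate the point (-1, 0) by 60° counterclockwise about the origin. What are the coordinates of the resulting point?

Rotation matrix for 60°: [[cos 60°, -sin 60°], [sin 60°, cos 60°]] ≈ [[0.500000, -0.866025], [0.866025, 0.500000]]
[[0.500000, -0.866025], [0.866025, 0.500000]] × [-1, 0]ᵀ ≈ [-0.5000, -0.8660]ᵀ
Result: (-0.5000, -0.8660)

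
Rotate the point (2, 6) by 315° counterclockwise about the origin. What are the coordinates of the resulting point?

Rotation matrix for 315°: [[cos 315°, -sin 315°], [sin 315°, cos 315°]] ≈ [[0.707107, 0.707107], [-0.707107, 0.707107]]
[[0.707107, 0.707107], [-0.707107, 0.707107]] × [2, 6]ᵀ ≈ [5.6569, 2.8284]ᵀ
Result: (5.6569, 2.8284)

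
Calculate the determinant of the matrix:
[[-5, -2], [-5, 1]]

For a 2×2 matrix [[a, b], [c, d]], det = ad - bc
det = (-5)(1) - (-2)(-5) = -5 - 10 = -15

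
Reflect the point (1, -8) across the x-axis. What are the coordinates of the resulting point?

Reflection across x-axis: (1, -8) → (1, 8)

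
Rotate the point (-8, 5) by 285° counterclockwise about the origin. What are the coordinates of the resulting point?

Rotation matrix for 285°: [[cos 285°, -sin 285°], [sin 285°, cos 285°]] ≈ [[0.258819, 0.965926], [-0.965926, 0.258819]]
[[0.258819, 0.965926], [-0.965926, 0.258819]] × [-8, 5]ᵀ ≈ [2.7591, 9.0215]ᵀ
Result: (2.7591, 9.0215)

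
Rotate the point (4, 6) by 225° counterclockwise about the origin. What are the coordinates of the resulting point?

Rotation matrix for 225°: [[cos 225°, -sin 225°], [sin 225°, cos 225°]] ≈ [[-0.707107, 0.707107], [-0.707107, -0.707107]]
[[-0.707107, 0.707107], [-0.707107, -0.707107]] × [4, 6]ᵀ ≈ [1.4142, -7.0711]ᵀ
Result: (1.4142, -7.0711)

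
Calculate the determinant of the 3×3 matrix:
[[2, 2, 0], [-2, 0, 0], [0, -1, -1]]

Expansion along first row:
det = 2·det([[0,0],[-1,-1]]) - 2·det([[-2,0],[0,-1]]) + 0·det([[-2,0],[0,-1]])
    = 2·(0·-1 - 0·-1) - 2·(-2·-1 - 0·0) + 0·(-2·-1 - 0·0)
    = 2·0 - 2·2 + 0·2
    = 0 + -4 + 0 = -4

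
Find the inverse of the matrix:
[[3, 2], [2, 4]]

For [[a,b],[c,d]], inverse = (1/det)·[[d,-b],[-c,a]]
det = (3)(4) - (2)(2) = 12 - 4 = 8
Inverse = (1/8)·[[4, -2], [-2, 3]]
= [[1/2, -1/4], [-1/4, 3/8]]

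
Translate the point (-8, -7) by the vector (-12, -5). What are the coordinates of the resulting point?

Translation by (-12, -5) (homogeneous matrix [[1, 0, -12], [0, 1, -5], [0, 0, 1]]):
x' = -8 + -12 = -20
y' = -7 + -5 = -12
Result: (-20, -12)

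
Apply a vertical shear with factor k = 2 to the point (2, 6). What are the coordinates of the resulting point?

Shear matrix for vertical shear with factor k = 2:
[[1, 0], [2, 1]]
Result: (2, 6) → (2, 10)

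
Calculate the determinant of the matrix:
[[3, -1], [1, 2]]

For a 2×2 matrix [[a, b], [c, d]], det = ad - bc
det = (3)(2) - (-1)(1) = 6 - -1 = 7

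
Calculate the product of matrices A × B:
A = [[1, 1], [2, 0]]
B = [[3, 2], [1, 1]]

Matrix multiplication:
C[0][0] = 1×3 + 1×1 = 4
C[0][1] = 1×2 + 1×1 = 3
C[1][0] = 2×3 + 0×1 = 6
C[1][1] = 2×2 + 0×1 = 4
Result: [[4, 3], [6, 4]]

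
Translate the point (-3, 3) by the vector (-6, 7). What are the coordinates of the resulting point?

Translation by (-6, 7) (homogeneous matrix [[1, 0, -6], [0, 1, 7], [0, 0, 1]]):
x' = -3 + -6 = -9
y' = 3 + 7 = 10
Result: (-9, 10)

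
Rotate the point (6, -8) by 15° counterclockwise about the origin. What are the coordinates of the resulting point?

Rotation matrix for 15°: [[cos 15°, -sin 15°], [sin 15°, cos 15°]] ≈ [[0.965926, -0.258819], [0.258819, 0.965926]]
[[0.965926, -0.258819], [0.258819, 0.965926]] × [6, -8]ᵀ ≈ [7.8661, -6.1745]ᵀ
Result: (7.8661, -6.1745)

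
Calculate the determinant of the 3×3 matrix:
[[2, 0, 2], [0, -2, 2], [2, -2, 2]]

Expansion along first row:
det = 2·det([[-2,2],[-2,2]]) - 0·det([[0,2],[2,2]]) + 2·det([[0,-2],[2,-2]])
    = 2·(-2·2 - 2·-2) - 0·(0·2 - 2·2) + 2·(0·-2 - -2·2)
    = 2·0 - 0·-4 + 2·4
    = 0 + 0 + 8 = 8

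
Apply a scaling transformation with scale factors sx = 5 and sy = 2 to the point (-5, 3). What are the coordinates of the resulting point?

Scaling matrix:
[[5, 0], [0, 2]]
Result: (-5 × 5, 3 × 2) = (-25, 6)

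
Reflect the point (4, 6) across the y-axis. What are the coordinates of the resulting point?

Reflection across y-axis: (4, 6) → (-4, 6)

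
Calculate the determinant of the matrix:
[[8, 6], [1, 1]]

For a 2×2 matrix [[a, b], [c, d]], det = ad - bc
det = (8)(1) - (6)(1) = 8 - 6 = 2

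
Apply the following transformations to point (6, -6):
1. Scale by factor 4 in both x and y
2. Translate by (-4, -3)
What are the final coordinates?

Step 1: Scale (6, -6) by 4 → (24, -24)
Step 2: Translate by (-4, -3) → (20, -27)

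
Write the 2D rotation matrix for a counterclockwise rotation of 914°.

Rotation matrix formula: [[cos θ, -sin θ], [sin θ, cos θ]]
For θ = 914°:
cos(914°) = -0.9703
sin(914°) = -0.2419
Result: [[-0.9703, 0.2419], [-0.2419, -0.9703]]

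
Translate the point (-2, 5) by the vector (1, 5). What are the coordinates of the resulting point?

Translation by (1, 5) (homogeneous matrix [[1, 0, 1], [0, 1, 5], [0, 0, 1]]):
x' = -2 + 1 = -1
y' = 5 + 5 = 10
Result: (-1, 10)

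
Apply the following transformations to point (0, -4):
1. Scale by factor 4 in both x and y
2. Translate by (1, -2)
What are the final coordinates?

Step 1: Scale (0, -4) by 4 → (0, -16)
Step 2: Translate by (1, -2) → (1, -18)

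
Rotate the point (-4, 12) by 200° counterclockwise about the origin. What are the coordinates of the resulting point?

Rotation matrix for 200°: [[cos 200°, -sin 200°], [sin 200°, cos 200°]] ≈ [[-0.939693, 0.342020], [-0.342020, -0.939693]]
[[-0.939693, 0.342020], [-0.342020, -0.939693]] × [-4, 12]ᵀ ≈ [7.8630, -9.9082]ᵀ
Result: (7.8630, -9.9082)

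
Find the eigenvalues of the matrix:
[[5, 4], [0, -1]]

Characteristic equation: det(A - λI) = 0
λ² - (trace)λ + (det) = 0
trace = 5 + -1 = 4, det = (5)(-1) - (4)(0) = -5
λ² - (4)λ + (-5) = 0
λ = (4 ± √((4)² - 4·(-5))) / 2 = (4 ± √36) / 2
Solving: λ = -1, 5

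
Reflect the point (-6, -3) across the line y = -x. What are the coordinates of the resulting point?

Reflection across line y = -x: (-6, -3) → (3, 6)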